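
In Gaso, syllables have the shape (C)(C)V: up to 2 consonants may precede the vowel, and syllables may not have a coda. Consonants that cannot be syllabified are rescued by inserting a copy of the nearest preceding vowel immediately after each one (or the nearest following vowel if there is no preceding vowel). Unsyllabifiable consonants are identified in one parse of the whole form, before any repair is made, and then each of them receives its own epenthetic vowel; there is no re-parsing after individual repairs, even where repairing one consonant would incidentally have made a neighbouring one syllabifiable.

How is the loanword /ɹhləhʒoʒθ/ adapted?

ɹəhləhʒoʒoθo

Under (C)(C)V, the unsyllabifiable consonants are /ɹ/, /ʒ/, /θ/ (no codas are permitted; onsets may contain at most 2 consonants).
Inserting the epenthetic vowel yields /ɹ/ → /ɹə/, /ʒ/ → /ʒo/, /θ/ → /θo/.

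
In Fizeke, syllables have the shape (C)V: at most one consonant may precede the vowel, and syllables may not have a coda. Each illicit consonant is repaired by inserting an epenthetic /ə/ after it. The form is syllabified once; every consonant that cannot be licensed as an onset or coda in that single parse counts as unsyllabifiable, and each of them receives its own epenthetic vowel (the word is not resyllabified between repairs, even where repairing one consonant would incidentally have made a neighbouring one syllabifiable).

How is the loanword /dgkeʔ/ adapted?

dəgəkeʔə

Syllabifying with onset maximization leaves /d/, /g/, /ʔ/ stranded (no codas are permitted; onsets are limited to one consonant).
Inserting the epenthetic vowel yields /d/ → /də/, /g/ → /gə/, /ʔ/ → /ʔə/.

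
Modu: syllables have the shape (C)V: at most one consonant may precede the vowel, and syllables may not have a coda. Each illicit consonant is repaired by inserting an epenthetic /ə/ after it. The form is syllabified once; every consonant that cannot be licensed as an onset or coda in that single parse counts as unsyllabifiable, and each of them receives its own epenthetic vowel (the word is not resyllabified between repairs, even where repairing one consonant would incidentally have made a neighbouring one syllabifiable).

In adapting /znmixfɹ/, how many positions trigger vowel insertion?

5

The unsyllabifiable consonants are /z/, /n/, /x/, /f/, /ɹ/; each receives one epenthetic vowel.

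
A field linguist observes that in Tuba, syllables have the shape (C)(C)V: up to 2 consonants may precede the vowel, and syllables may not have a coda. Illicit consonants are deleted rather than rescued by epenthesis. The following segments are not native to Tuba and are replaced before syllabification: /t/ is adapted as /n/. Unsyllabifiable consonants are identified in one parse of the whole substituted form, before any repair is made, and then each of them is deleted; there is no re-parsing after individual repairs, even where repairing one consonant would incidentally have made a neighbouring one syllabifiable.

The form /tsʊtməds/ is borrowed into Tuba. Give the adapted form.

Substitution: /t/ → /n/, giving /nsʊnməds/.
Under (C)(C)V, the unsyllabifiable consonants are /d/, /s/ (no codas are permitted; onsets may contain at most 2 consonants).
Deletion applies to /d/, /s/.

nsʊnmə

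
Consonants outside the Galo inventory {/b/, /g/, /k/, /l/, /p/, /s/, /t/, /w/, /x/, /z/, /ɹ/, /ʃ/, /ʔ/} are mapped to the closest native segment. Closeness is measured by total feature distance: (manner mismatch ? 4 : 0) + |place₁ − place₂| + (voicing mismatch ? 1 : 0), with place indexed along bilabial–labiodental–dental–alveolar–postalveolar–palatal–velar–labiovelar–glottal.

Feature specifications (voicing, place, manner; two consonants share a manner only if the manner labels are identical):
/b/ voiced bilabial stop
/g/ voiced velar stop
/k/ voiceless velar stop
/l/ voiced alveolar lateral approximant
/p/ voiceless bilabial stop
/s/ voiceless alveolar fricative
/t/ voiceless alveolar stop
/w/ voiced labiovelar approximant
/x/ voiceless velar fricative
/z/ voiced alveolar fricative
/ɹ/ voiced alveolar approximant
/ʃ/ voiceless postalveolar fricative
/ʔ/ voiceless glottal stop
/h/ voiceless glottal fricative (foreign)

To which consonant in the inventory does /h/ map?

x

/x/ is closest: same manner (fricative), place distance 2 (glottal→velar), same voicing; total 2. Next closest is /ʃ/ at distance 4.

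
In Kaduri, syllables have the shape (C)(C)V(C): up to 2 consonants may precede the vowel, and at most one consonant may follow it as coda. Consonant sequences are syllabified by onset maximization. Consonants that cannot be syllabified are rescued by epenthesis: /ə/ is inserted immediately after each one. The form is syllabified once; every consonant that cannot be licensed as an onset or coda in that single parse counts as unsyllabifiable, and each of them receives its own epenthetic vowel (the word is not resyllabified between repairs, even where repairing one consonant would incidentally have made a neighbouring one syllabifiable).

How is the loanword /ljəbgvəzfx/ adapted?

Under (C)(C)V(C), the unsyllabifiable consonants are /f/, /x/ (at most one coda consonant is licensed; onsets may contain at most 2 consonants).
Inserting the epenthetic vowel yields /f/ → /fə/, /x/ → /xə/.

ljəbgvəzfəxə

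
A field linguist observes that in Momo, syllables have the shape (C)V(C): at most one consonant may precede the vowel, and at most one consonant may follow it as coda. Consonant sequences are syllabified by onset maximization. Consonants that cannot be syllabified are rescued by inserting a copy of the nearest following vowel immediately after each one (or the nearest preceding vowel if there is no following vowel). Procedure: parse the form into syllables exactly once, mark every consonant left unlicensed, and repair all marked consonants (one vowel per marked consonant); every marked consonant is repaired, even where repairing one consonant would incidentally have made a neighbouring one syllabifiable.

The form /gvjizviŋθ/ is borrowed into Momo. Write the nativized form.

Under (C)V(C), the unsyllabifiable consonants are /g/, /v/, /θ/ (at most one coda consonant is licensed; onsets are limited to one consonant).
Each unlicensed consonant becomes the onset of a new syllable: /g/ → /gi/, /v/ → /vi/, /θ/ → /θi/.

givijizviŋθi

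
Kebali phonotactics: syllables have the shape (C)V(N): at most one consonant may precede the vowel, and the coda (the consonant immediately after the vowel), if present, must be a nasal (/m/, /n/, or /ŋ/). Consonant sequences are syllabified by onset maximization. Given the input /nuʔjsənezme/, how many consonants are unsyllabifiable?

3

Syllabifying with onset maximization leaves /ʔ/, /j/, /z/ stranded (only a nasal (/m/, /n/, or /ŋ/) is licensed in coda position; onsets are limited to one consonant).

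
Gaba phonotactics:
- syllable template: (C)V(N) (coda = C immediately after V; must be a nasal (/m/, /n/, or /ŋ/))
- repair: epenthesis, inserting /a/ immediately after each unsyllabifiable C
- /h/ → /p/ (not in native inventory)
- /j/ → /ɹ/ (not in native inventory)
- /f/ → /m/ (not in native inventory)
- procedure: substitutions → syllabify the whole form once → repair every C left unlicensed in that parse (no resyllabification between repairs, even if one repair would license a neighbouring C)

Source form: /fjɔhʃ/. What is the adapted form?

maɹɔpaʃa

Substitution: /f/ → /m/, /j/ → /ɹ/, /h/ → /p/, giving /mɹɔpʃ/.
The consonants /m/, /p/, /ʃ/ cannot be parsed into a legal (C)V(N) syllable (only a nasal (/m/, /n/, or /ŋ/) is licensed in coda position; onsets are limited to one consonant).
Each unlicensed consonant becomes the onset of a new syllable: /m/ → /ma/, /p/ → /pa/, /ʃ/ → /ʃa/.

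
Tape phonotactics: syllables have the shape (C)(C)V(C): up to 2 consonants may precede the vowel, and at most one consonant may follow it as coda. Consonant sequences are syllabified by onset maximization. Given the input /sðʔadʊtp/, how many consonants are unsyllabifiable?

Syllabifying with onset maximization leaves /s/, /p/ stranded (at most one coda consonant is licensed; onsets may contain at most 2 consonants).

2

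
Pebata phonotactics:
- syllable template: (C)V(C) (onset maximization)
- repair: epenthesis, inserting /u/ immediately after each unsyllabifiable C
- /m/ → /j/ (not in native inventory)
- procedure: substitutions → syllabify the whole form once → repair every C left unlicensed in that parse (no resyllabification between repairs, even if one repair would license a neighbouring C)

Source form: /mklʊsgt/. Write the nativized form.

Substitution: /m/ → /j/, giving /jklʊsgt/.
Under (C)V(C), the unsyllabifiable consonants are /j/, /k/, /g/, /t/ (at most one coda consonant is licensed; onsets are limited to one consonant).
Each unlicensed consonant becomes the onset of a new syllable: /j/ → /ju/, /k/ → /ku/, /g/ → /gu/, /t/ → /tu/.

jukulʊsgutu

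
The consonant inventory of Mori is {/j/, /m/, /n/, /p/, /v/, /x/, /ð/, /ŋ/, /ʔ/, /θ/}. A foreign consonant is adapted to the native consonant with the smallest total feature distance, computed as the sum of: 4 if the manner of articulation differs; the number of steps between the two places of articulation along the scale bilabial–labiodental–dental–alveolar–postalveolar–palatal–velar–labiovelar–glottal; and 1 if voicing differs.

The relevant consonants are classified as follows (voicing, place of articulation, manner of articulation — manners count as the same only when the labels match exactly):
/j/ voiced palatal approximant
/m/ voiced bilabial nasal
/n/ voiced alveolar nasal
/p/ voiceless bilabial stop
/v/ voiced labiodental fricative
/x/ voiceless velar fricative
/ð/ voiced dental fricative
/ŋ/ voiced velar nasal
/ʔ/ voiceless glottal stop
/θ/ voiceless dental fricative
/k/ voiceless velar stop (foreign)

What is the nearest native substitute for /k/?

ʔ

/ʔ/ is closest: same manner (stop), place distance 2 (velar→glottal), same voicing; total 2. Next closest is /x/ at distance 4.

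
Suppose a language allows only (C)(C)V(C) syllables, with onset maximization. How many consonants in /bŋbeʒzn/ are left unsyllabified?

3

Syllabifying with onset maximization leaves /b/, /z/, /n/ stranded (at most one coda consonant is licensed; onsets may contain at most 2 consonants).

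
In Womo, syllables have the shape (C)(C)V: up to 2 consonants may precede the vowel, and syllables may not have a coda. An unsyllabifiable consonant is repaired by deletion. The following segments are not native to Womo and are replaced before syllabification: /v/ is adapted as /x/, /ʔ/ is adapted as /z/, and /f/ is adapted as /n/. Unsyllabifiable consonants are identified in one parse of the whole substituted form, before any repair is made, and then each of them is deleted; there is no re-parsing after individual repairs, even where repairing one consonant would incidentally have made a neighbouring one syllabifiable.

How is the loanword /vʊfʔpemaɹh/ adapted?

Substitution: /v/ → /x/, /f/ → /n/, /ʔ/ → /z/, giving /xʊnzpemaɹh/.
The consonants /n/, /ɹ/, /h/ cannot be parsed into a legal (C)(C)V syllable (no codas are permitted; onsets may contain at most 2 consonants).
Each unlicensed consonant is deleted: /n/, /ɹ/, /h/.

xʊzpema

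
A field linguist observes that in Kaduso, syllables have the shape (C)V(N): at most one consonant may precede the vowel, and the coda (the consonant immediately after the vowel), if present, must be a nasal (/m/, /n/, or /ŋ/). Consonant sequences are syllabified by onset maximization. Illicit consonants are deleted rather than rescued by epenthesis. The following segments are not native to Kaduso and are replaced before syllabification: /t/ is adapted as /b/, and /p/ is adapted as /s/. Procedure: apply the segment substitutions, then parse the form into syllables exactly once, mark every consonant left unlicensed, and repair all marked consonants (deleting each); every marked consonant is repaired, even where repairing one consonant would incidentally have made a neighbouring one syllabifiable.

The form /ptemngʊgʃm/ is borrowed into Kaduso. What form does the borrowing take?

bemgʊ

Substitution: /p/ → /s/, /t/ → /b/, giving /sbemngʊgʃm/.
Syllabifying with onset maximization leaves /s/, /n/, /g/, /ʃ/, /m/ stranded (only a nasal (/m/, /n/, or /ŋ/) is licensed in coda position; onsets are limited to one consonant).
Deletion applies to /s/, /n/, /g/, /ʃ/, /m/.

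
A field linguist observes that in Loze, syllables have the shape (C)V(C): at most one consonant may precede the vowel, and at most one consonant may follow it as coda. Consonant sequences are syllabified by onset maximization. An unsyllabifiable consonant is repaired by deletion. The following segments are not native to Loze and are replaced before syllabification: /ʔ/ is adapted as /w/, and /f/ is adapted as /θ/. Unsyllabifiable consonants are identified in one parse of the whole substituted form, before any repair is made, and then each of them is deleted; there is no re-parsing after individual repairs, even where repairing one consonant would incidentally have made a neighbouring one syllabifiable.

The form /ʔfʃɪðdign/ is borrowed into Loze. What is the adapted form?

Substitution: /ʔ/ → /w/, /f/ → /θ/, giving /wθʃɪðdign/.
The consonants /w/, /θ/, /n/ cannot be parsed into a legal (C)V(C) syllable (at most one coda consonant is licensed; onsets are limited to one consonant).
Each unlicensed consonant is deleted: /w/, /θ/, /n/.

ʃɪðdig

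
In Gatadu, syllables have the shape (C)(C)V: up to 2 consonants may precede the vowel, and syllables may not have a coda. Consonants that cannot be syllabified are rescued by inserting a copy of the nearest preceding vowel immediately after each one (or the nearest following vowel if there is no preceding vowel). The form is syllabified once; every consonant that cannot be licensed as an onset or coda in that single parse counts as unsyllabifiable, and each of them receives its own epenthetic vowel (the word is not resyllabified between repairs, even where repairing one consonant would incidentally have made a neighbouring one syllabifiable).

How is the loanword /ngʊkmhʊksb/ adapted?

The consonants /k/, /k/, /s/, /b/ cannot be parsed into a legal (C)(C)V syllable (no codas are permitted; onsets may contain at most 2 consonants).
Epenthesis after each stranded consonant: /k/ → /kʊ/, /k/ → /kʊ/, /s/ → /sʊ/, /b/ → /bʊ/.

ngʊkʊmhʊkʊsʊbʊ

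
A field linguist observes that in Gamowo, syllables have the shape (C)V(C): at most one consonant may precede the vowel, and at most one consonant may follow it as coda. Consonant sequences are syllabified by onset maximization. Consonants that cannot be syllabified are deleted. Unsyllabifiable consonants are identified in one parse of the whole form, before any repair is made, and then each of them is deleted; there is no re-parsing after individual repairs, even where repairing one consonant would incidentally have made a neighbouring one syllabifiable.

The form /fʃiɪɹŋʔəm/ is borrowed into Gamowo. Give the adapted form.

The consonants /f/, /ŋ/ cannot be parsed into a legal (C)V(C) syllable (at most one coda consonant is licensed; onsets are limited to one consonant).
Each unlicensed consonant is deleted: /f/, /ŋ/.

ʃiɪɹʔəm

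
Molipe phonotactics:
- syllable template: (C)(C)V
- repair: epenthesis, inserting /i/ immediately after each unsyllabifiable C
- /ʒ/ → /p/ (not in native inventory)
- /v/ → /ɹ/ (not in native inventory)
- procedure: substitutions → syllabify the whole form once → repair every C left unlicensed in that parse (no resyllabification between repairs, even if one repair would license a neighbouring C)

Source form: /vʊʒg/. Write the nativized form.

ɹʊpigi

Substitution: /v/ → /ɹ/, /ʒ/ → /p/, giving /ɹʊpg/.
The consonants /p/, /g/ cannot be parsed into a legal (C)(C)V syllable (no codas are permitted; onsets may contain at most 2 consonants).
Each unlicensed consonant becomes the onset of a new syllable: /p/ → /pi/, /g/ → /gi/.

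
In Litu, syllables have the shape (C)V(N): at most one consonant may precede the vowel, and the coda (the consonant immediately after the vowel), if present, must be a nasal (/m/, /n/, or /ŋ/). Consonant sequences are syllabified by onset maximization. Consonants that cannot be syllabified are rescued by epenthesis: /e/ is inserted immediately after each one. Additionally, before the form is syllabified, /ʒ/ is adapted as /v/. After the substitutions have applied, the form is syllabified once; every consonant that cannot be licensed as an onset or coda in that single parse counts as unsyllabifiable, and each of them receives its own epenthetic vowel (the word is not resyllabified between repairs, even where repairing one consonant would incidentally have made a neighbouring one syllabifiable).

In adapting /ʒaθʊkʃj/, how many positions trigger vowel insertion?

After substitution the input is /vaθʊkʃj/.
The unsyllabifiable consonants are /k/, /ʃ/, /j/; each receives one epenthetic vowel.

3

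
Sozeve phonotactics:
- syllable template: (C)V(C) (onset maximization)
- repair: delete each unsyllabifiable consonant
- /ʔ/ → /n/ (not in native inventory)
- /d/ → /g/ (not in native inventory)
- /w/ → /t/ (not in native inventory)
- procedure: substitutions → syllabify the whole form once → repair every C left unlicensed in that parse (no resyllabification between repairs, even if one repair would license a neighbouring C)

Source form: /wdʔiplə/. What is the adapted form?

Substitution: /w/ → /t/, /d/ → /g/, /ʔ/ → /n/, giving /tgniplə/.
Syllabifying with onset maximization leaves /t/, /g/ stranded (at most one coda consonant is licensed; onsets are limited to one consonant).
Each unlicensed consonant is deleted: /t/, /g/.

niplə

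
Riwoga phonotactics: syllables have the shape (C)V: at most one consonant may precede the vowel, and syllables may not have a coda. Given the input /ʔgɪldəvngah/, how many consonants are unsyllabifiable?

5

Under (C)V, the unsyllabifiable consonants are /ʔ/, /l/, /v/, /n/, /h/ (no codas are permitted; onsets are limited to one consonant).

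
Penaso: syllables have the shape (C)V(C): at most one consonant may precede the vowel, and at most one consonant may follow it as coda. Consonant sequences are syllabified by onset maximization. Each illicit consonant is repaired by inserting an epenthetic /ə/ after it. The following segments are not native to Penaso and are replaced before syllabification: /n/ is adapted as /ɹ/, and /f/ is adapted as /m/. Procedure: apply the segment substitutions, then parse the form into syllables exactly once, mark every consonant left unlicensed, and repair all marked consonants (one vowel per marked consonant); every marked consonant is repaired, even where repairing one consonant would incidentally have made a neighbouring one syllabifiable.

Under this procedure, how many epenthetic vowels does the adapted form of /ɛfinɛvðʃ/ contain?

2

After substitution the input is /ɛmiɹɛvðʃ/.
The unsyllabifiable consonants are /ð/, /ʃ/; each receives one epenthetic vowel.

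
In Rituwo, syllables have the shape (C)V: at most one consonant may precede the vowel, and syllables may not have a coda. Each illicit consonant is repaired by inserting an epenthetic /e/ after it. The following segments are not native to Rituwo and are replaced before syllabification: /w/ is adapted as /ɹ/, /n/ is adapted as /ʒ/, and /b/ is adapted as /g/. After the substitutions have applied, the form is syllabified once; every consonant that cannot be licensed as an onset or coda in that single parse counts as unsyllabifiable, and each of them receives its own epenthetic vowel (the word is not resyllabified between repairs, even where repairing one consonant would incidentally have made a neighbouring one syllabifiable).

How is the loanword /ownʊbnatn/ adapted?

oɹeʒʊgeʒateʒe

Substitution: /w/ → /ɹ/, /n/ → /ʒ/, /b/ → /g/, giving /oɹʒʊgʒatʒ/.
The consonants /ɹ/, /g/, /t/, /ʒ/ cannot be parsed into a legal (C)V syllable (no codas are permitted; onsets are limited to one consonant).
Epenthesis after each stranded consonant: /ɹ/ → /ɹe/, /g/ → /ge/, /t/ → /te/, /ʒ/ → /ʒe/.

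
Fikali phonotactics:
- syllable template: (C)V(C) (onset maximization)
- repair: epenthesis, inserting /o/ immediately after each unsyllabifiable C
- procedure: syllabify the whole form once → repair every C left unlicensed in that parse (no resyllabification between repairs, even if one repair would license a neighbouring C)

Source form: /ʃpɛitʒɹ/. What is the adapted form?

ʃopɛitʒoɹo

Syllabifying with onset maximization leaves /ʃ/, /ʒ/, /ɹ/ stranded (at most one coda consonant is licensed; onsets are limited to one consonant).
Each unlicensed consonant becomes the onset of a new syllable: /ʃ/ → /ʃo/, /ʒ/ → /ʒo/, /ɹ/ → /ɹo/.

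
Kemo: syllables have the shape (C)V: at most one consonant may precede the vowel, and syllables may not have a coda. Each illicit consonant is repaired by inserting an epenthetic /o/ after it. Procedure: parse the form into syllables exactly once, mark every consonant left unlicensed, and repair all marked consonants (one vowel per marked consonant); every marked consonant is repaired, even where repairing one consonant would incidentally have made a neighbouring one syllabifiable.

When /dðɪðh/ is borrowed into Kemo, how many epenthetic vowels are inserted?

The unsyllabifiable consonants are /d/, /ð/, /h/; each receives one epenthetic vowel.

3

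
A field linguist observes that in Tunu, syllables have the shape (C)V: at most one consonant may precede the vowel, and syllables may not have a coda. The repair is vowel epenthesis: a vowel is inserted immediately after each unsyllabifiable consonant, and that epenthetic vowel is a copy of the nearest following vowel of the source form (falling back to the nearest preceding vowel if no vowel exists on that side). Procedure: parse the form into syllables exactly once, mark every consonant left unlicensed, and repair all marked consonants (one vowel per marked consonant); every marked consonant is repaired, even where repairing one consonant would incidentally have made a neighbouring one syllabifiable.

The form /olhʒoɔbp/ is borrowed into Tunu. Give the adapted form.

olohoʒoɔbɔpɔ

The consonants /l/, /h/, /b/, /p/ cannot be parsed into a legal (C)V syllable (no codas are permitted; onsets are limited to one consonant).
Epenthesis after each stranded consonant: /l/ → /lo/, /h/ → /ho/, /b/ → /bɔ/, /p/ → /pɔ/.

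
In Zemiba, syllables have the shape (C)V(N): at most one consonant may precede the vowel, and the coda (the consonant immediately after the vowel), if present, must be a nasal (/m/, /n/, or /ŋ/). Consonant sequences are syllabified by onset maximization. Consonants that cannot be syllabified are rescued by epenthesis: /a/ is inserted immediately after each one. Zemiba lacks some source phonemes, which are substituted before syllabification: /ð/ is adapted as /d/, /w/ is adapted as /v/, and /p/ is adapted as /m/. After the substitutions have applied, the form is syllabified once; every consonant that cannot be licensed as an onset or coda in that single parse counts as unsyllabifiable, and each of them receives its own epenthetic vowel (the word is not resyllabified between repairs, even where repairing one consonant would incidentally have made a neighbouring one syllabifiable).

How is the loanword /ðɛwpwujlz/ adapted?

Substitution: /ð/ → /d/, /w/ → /v/, /p/ → /m/, giving /dɛvmvujlz/.
The consonants /v/, /m/, /j/, /l/, /z/ cannot be parsed into a legal (C)V(N) syllable (only a nasal (/m/, /n/, or /ŋ/) is licensed in coda position; onsets are limited to one consonant).
Inserting the epenthetic vowel yields /v/ → /va/, /m/ → /ma/, /j/ → /ja/, /l/ → /la/, /z/ → /za/.

dɛvamavujalaza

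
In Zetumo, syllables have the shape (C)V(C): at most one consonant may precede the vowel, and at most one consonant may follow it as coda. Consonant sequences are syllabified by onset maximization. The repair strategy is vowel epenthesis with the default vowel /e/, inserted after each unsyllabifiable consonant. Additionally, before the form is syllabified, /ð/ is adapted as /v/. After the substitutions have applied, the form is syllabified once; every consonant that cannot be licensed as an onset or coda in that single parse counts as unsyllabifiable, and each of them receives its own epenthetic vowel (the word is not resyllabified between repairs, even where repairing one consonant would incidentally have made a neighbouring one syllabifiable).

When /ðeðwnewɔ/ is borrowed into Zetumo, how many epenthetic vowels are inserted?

1

After substitution the input is /vevwnewɔ/.
The unsyllabifiable consonants are /w/; each receives one epenthetic vowel.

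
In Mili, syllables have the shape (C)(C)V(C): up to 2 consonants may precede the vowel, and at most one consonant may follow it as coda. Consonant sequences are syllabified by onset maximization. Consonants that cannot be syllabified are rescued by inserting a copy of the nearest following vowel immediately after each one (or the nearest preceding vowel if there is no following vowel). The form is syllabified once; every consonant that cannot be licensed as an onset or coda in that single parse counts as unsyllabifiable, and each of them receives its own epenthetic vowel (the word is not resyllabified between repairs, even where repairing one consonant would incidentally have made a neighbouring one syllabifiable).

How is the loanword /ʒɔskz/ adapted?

Syllabifying with onset maximization leaves /k/, /z/ stranded (at most one coda consonant is licensed; onsets may contain at most 2 consonants).
Inserting the epenthetic vowel yields /k/ → /kɔ/, /z/ → /zɔ/.

ʒɔskɔzɔ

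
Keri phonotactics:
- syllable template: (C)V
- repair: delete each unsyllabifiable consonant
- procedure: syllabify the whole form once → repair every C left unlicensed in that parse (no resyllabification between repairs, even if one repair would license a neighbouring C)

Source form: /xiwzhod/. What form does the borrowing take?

The consonants /w/, /z/, /d/ cannot be parsed into a legal (C)V syllable (no codas are permitted; onsets are limited to one consonant).
Each unlicensed consonant is deleted: /w/, /z/, /d/.

xiho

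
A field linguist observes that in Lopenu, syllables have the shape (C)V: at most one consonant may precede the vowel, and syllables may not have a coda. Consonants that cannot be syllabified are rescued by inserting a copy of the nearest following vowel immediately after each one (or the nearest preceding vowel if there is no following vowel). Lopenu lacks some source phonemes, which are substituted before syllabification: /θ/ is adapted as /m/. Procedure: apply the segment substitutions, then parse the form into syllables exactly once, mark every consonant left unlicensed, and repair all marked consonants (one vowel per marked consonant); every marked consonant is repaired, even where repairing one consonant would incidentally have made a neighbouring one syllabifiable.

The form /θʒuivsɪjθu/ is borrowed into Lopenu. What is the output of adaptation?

muʒuivɪsɪjumu

Substitution: /θ/ → /m/, giving /mʒuivsɪjmu/.
The consonants /m/, /v/, /j/ cannot be parsed into a legal (C)V syllable (no codas are permitted; onsets are limited to one consonant).
Epenthesis after each stranded consonant: /m/ → /mu/, /v/ → /vɪ/, /j/ → /ju/.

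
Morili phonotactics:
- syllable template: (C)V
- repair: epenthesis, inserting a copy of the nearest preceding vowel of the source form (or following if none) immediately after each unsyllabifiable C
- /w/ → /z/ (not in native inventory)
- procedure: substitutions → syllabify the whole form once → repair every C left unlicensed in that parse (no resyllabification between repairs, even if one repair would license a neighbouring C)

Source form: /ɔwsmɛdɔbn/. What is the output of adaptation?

Substitution: /w/ → /z/, giving /ɔzsmɛdɔbn/.
Under (C)V, the unsyllabifiable consonants are /z/, /s/, /b/, /n/ (no codas are permitted; onsets are limited to one consonant).
Each unlicensed consonant becomes the onset of a new syllable: /z/ → /zɔ/, /s/ → /sɔ/, /b/ → /bɔ/, /n/ → /nɔ/.

ɔzɔsɔmɛdɔbɔnɔ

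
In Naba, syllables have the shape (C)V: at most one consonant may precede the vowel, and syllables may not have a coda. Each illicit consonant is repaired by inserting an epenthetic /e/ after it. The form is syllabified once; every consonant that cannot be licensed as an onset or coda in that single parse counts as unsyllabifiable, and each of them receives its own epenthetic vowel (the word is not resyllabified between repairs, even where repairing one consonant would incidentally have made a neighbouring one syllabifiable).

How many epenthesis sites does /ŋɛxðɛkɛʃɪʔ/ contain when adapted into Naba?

The unsyllabifiable consonants are /x/, /ʔ/; each receives one epenthetic vowel.

2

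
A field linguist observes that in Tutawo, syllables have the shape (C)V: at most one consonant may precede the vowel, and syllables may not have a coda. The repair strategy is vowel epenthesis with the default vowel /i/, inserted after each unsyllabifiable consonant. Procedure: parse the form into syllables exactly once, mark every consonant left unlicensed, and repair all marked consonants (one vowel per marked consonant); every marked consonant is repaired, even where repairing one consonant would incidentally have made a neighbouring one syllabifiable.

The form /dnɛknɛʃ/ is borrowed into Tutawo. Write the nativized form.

Under (C)V, the unsyllabifiable consonants are /d/, /k/, /ʃ/ (no codas are permitted; onsets are limited to one consonant).
Inserting the epenthetic vowel yields /d/ → /di/, /k/ → /ki/, /ʃ/ → /ʃi/.

dinɛkinɛʃi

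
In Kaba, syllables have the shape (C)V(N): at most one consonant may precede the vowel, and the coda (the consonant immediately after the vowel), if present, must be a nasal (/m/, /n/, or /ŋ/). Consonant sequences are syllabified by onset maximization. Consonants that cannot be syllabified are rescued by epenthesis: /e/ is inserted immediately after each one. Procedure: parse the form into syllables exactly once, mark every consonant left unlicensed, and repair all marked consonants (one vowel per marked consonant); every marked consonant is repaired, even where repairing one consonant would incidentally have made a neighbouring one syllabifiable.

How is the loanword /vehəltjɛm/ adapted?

Under (C)V(N), the unsyllabifiable consonants are /l/, /t/ (only a nasal (/m/, /n/, or /ŋ/) is licensed in coda position; onsets are limited to one consonant).
Epenthesis after each stranded consonant: /l/ → /le/, /t/ → /te/.

vehəletejɛm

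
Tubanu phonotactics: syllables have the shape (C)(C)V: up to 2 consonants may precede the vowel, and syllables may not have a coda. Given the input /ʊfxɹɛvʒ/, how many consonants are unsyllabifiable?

The consonants /f/, /v/, /ʒ/ cannot be parsed into a legal (C)(C)V syllable (no codas are permitted; onsets may contain at most 2 consonants).

3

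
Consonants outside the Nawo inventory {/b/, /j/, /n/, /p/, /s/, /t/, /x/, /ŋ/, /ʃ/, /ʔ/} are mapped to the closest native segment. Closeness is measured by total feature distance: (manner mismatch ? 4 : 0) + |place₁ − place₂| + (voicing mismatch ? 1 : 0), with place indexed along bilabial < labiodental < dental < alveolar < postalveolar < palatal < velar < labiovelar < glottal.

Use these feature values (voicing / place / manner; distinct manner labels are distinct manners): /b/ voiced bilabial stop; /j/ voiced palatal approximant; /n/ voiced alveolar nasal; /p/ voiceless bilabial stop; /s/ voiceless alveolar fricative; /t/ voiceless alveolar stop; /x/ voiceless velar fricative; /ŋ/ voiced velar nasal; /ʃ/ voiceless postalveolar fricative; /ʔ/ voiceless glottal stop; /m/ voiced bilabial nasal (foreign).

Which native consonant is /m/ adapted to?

n

/n/ is closest: same manner (nasal), place distance 3 (bilabial→alveolar), same voicing; total 3. Next closest is /b/ at distance 4.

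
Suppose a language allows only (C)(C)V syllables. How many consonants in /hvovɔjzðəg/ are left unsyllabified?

The consonants /j/, /g/ cannot be parsed into a legal (C)(C)V syllable (no codas are permitted; onsets may contain at most 2 consonants).

2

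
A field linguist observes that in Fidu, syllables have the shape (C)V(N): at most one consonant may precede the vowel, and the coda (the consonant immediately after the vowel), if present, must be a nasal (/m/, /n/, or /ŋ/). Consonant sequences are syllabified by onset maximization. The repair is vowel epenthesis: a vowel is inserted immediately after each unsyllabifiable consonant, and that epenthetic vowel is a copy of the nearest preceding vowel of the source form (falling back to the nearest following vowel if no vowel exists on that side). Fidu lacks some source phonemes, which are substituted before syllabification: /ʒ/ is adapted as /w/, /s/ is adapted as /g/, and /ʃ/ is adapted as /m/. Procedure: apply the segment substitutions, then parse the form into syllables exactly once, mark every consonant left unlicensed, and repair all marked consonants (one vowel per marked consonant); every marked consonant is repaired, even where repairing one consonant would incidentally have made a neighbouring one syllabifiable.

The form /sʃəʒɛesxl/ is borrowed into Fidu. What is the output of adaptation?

gəməwɛegexele

Substitution: /s/ → /g/, /ʃ/ → /m/, /ʒ/ → /w/, giving /gməwɛegxl/.
Under (C)V(N), the unsyllabifiable consonants are /g/, /g/, /x/, /l/ (only a nasal (/m/, /n/, or /ŋ/) is licensed in coda position; onsets are limited to one consonant).
Inserting the epenthetic vowel yields /g/ → /gə/, /g/ → /ge/, /x/ → /xe/, /l/ → /le/.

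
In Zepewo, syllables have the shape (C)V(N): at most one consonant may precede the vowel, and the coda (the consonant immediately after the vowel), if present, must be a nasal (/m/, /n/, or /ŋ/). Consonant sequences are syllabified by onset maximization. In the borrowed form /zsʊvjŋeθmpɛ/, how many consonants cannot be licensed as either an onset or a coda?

Syllabifying with onset maximization leaves /z/, /v/, /j/, /θ/, /m/ stranded (only a nasal (/m/, /n/, or /ŋ/) is licensed in coda position; onsets are limited to one consonant).

5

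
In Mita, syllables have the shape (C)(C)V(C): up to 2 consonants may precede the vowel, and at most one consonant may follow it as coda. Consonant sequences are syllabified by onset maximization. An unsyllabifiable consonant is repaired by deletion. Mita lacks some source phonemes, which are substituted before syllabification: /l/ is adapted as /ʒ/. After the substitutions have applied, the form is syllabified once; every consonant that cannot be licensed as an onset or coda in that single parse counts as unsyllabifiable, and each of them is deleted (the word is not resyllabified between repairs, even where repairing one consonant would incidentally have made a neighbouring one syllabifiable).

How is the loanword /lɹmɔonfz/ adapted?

Substitution: /l/ → /ʒ/, giving /ʒɹmɔonfz/.
The consonants /ʒ/, /f/, /z/ cannot be parsed into a legal (C)(C)V(C) syllable (at most one coda consonant is licensed; onsets may contain at most 2 consonants).
Deleting the stranded consonants removes /ʒ/, /f/, /z/.

ɹmɔon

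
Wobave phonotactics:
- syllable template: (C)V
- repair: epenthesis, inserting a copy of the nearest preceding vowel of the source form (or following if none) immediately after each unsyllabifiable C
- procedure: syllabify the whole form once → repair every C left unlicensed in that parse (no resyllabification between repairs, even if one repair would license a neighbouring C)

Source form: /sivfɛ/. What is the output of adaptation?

sivifɛ

Under (C)V, the unsyllabifiable consonants are /v/ (no codas are permitted; onsets are limited to one consonant).
Inserting the epenthetic vowel yields /v/ → /vi/.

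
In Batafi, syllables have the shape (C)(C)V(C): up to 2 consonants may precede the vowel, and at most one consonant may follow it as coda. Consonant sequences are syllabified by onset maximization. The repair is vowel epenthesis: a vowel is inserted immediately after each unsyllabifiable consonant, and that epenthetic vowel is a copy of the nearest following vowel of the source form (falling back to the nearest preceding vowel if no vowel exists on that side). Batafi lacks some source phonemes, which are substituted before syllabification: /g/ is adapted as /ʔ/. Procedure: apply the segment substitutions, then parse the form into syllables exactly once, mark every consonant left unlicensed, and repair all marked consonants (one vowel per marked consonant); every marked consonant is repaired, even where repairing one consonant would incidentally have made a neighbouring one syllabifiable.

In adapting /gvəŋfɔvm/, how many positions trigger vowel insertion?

After substitution the input is /ʔvəŋfɔvm/.
The unsyllabifiable consonants are /m/; each receives one epenthetic vowel.

1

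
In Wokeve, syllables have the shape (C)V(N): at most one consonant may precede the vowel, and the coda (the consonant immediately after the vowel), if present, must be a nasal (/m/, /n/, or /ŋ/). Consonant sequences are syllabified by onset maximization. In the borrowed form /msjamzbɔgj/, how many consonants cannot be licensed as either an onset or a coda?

5

The consonants /m/, /s/, /z/, /g/, /j/ cannot be parsed into a legal (C)V(N) syllable (only a nasal (/m/, /n/, or /ŋ/) is licensed in coda position; onsets are limited to one consonant).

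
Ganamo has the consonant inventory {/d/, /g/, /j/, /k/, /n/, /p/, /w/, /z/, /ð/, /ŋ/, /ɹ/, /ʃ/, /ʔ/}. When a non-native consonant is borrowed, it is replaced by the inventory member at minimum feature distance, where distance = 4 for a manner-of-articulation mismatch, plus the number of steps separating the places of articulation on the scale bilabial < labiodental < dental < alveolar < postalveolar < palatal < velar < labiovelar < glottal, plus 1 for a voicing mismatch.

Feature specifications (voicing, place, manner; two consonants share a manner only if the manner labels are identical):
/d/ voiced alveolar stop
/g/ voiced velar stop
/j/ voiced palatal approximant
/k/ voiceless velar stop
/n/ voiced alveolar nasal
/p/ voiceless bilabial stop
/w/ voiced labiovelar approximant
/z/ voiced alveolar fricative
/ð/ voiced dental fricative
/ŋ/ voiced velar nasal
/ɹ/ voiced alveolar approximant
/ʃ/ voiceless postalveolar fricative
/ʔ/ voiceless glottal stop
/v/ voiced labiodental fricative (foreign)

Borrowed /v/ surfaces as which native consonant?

ð

/ð/ is closest: same manner (fricative), place distance 1 (labiodental→dental), same voicing; total 1. Next closest is /z/ at distance 2.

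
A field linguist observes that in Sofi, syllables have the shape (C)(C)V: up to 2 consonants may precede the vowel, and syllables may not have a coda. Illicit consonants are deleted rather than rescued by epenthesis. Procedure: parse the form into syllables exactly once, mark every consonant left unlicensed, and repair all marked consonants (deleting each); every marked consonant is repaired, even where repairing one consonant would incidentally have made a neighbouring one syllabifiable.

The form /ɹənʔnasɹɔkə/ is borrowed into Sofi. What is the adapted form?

Under (C)(C)V, the unsyllabifiable consonants are /n/ (no codas are permitted; onsets may contain at most 2 consonants).
Deleting the stranded consonants removes /n/.

ɹəʔnasɹɔkə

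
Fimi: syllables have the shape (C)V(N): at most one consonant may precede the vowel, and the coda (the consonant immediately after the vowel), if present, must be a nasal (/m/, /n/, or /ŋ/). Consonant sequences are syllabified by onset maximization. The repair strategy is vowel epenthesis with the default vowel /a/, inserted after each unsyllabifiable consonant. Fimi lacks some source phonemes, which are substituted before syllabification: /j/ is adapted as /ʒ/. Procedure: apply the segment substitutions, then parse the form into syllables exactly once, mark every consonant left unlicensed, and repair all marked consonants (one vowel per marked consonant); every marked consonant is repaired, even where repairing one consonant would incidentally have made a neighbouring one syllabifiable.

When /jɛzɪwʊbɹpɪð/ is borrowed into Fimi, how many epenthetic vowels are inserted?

After substitution the input is /ʒɛzɪwʊbɹpɪð/.
The unsyllabifiable consonants are /b/, /ɹ/, /ð/; each receives one epenthetic vowel.

3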